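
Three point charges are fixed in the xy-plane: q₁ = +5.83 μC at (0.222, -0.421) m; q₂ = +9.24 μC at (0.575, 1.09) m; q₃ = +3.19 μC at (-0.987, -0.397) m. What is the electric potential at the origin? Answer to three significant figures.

Electric potential is a scalar, so the contributions from each charge add algebraically: V = Σ kqᵢ/rᵢ.
Distances from the field point to each charge: r₁ = 0.476 m, r₂ = 1.23 m, r₃ = 1.06 m.
V = k[(5.83×10⁻⁶)/(0.476) + (9.24×10⁻⁶)/(1.23) + (3.19×10⁻⁶)/(1.06)] = 2.04×10⁵ V.

2.04×10⁵ V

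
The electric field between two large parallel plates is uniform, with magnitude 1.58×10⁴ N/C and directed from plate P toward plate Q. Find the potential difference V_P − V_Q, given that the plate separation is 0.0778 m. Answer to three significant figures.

In a uniform field, potential decreases in the direction of E: ΔV = −E·d for a displacement d parallel to E.
Going from Q to P is a displacement of 0.0778 m opposite to the field, so V_P − V_Q = +Ed = 1230 V.

1230 V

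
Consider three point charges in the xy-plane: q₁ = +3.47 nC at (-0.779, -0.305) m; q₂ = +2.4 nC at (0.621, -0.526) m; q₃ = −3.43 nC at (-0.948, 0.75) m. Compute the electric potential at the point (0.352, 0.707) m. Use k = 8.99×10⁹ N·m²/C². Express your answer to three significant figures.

Electric potential is a scalar, so the contributions from each charge add algebraically: V = Σ kqᵢ/rᵢ.
Distances from the field point to each charge: r₁ = 1.52 m, r₂ = 1.26 m, r₃ = 1.30 m.
V = k[(3.47×10⁻⁹)/(1.52) + (2.40×10⁻⁹)/(1.26) + (-3.43×10⁻⁹)/(1.30)] = 13.9 V.

13.9 V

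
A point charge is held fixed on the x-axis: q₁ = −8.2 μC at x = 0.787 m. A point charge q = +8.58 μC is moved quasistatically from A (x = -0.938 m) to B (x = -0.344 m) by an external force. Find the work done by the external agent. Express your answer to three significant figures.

For quasistatic motion the external work equals the change in potential energy: W_ext = qΔV = q(V_B − V_A).
At A: distance to the source charge is 1.73 m; V_A = kq₁/r = -4.27×10⁴ V.
At B: distance to the source charge is 1.13 m; V_B = kq₁/r = -6.52×10⁴ V.
ΔV = V_B − V_A = -2.24×10⁴ V.
W_ext = qΔV = (8.58×10⁻⁶ C)(-2.24×10⁴ V) = -0.193 J.

-0.193 J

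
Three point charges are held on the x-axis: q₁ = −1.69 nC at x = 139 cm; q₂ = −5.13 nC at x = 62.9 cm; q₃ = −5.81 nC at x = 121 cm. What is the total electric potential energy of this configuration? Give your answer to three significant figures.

1.05×10⁻⁶ J

The assembly work is the sum of pairwise potential energies, U = Σ_{i<j} kqᵢqⱼ/rᵢⱼ.
Pair separations: r₁₂ = 0.761 m, r₁₃ = 0.180 m, r₂₃ = 0.581 m.
U = (1.02×10⁻⁷) + (4.90×10⁻⁷) + (4.61×10⁻⁷) = 1.05×10⁻⁶ J.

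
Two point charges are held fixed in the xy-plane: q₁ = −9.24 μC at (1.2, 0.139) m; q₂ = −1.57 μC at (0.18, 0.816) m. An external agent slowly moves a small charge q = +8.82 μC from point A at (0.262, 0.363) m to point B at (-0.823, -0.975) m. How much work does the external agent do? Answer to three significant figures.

0.652 J

For quasistatic motion the external work equals the change in potential energy: W_ext = qΔV = q(V_B − V_A).
At A: distances to the source charges are 0.964 m, 0.460 m; V_A = Σ kqᵢ/rᵢ = -1.17×10⁵ V.
At B: distances to the source charges are 2.31 m, 2.05 m; V_B = Σ kqᵢ/rᵢ = -4.28×10⁴ V.
ΔV = V_B − V_A = 7.40×10⁴ V.
W_ext = qΔV = (8.82×10⁻⁶ C)(7.40×10⁴ V) = 0.652 J.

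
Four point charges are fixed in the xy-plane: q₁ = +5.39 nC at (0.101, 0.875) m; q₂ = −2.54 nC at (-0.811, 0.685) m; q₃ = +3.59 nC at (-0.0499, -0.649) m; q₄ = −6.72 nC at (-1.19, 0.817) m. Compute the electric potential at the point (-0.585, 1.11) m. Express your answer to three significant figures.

-52.9 V

Electric potential is a scalar, so the contributions from each charge add algebraically: V = Σ kqᵢ/rᵢ.
Distances from the field point to each charge: r₁ = 0.725 m, r₂ = 0.481 m, r₃ = 1.84 m, r₄ = 0.672 m.
V = k[(5.39×10⁻⁹)/(0.725) + (-2.54×10⁻⁹)/(0.481) + (3.59×10⁻⁹)/(1.84) + (-6.72×10⁻⁹)/(0.672)] = -52.9 V.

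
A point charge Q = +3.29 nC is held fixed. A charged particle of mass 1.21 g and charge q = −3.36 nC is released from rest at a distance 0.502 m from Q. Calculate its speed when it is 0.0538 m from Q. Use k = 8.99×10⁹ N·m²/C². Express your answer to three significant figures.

0.0522 m/s

Only the electrostatic force acts, so mechanical energy is conserved: ½mv² = U₁ − U₂ = kQq(1/r₁ − 1/r₂).
U₁ − U₂ = (8.99×10⁹ N·m²/C²)(3.29×10⁻⁹ C)(-3.36×10⁻⁹ C)(1/0.502 − 1/0.0538) = 1.65×10⁻⁶ J.
v = √(2·1.65×10⁻⁶/1.21×10⁻³) = 0.0522 m/s.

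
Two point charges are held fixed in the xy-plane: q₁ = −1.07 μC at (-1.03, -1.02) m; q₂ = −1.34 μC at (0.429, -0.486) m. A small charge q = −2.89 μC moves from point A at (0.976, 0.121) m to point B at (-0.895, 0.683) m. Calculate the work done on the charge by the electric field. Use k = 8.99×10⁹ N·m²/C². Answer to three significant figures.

The work done by the electric force is W_field = −ΔU = −q(V_B − V_A) = q(V_A − V_B).
At A: distances to the source charges are 2.31 m, 0.817 m; V_A = Σ kqᵢ/rᵢ = -1.89×10⁴ V.
At B: distances to the source charges are 1.71 m, 1.77 m; V_B = Σ kqᵢ/rᵢ = -1.25×10⁴ V.
ΔV = V_B − V_A = 6460 V.
W_field = −qΔV = −(-2.89×10⁻⁶ C)(6460 V) = 0.0187 J.

0.0187 J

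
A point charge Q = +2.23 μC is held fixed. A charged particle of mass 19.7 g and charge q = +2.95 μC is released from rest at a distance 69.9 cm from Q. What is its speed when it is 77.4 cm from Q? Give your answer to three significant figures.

Only the electrostatic force acts, so mechanical energy is conserved: ½mv² = U₁ − U₂ = kQq(1/r₁ − 1/r₂).
U₁ − U₂ = (8.99×10⁹ N·m²/C²)(2.23×10⁻⁶ C)(2.95×10⁻⁶ C)(1/0.699 − 1/0.774) = 8.20×10⁻³ J.
v = √(2·8.20×10⁻³/0.0197) = 0.912 m/s.

0.912 m/s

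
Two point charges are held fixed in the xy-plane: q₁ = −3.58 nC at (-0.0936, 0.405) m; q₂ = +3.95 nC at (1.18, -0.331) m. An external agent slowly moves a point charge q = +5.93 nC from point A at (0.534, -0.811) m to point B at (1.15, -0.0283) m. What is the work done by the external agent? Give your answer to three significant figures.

4.25×10⁻⁷ J

For quasistatic motion the external work equals the change in potential energy: W_ext = qΔV = q(V_B − V_A).
At A: distances to the source charges are 1.37 m, 0.805 m; V_A = Σ kqᵢ/rᵢ = 20.6 V.
At B: distances to the source charges are 1.32 m, 0.304 m; V_B = Σ kqᵢ/rᵢ = 92.3 V.
ΔV = V_B − V_A = 71.7 V.
W_ext = qΔV = (5.93×10⁻⁹ C)(71.7 V) = 4.25×10⁻⁷ J.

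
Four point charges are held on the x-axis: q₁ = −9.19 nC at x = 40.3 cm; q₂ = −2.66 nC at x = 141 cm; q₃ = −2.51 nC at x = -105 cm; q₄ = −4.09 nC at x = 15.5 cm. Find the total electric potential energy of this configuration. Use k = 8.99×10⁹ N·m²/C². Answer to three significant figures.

1.90×10⁻⁶ J

The assembly work is the sum of pairwise potential energies, U = Σ_{i<j} kqᵢqⱼ/rᵢⱼ.
Pair separations: r₁₂ = 1.01 m, r₁₃ = 1.45 m, r₁₄ = 0.248 m, r₂₃ = 2.46 m, r₂₄ = 1.25 m, r₃₄ = 1.21 m.
Summing all 6 pair terms gives U = 1.90×10⁻⁶ J.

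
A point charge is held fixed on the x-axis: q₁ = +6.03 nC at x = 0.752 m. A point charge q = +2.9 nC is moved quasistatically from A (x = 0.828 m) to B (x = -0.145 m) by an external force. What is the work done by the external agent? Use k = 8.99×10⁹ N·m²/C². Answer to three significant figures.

For quasistatic motion the external work equals the change in potential energy: W_ext = qΔV = q(V_B − V_A).
At A: distance to the source charge is 0.0760 m; V_A = kq₁/r = 713 V.
At B: distance to the source charge is 0.897 m; V_B = kq₁/r = 60.4 V.
ΔV = V_B − V_A = -653 V.
W_ext = qΔV = (2.90×10⁻⁹ C)(-653 V) = -1.89×10⁻⁶ J.

-1.89×10⁻⁶ J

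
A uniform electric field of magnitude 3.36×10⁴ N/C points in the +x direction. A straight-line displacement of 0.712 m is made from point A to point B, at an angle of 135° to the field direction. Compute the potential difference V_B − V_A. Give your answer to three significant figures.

1.69×10⁴ V

Only the component of displacement along E changes the potential: ΔV = −E·d·cosθ.
ΔV = −(3.36×10⁴ V/m)(0.712 m)cos135° = 1.69×10⁴ V.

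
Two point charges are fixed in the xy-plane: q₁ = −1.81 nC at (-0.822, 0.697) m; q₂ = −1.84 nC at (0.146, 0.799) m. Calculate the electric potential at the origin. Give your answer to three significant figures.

Electric potential is a scalar, so the contributions from each charge add algebraically: V = Σ kqᵢ/rᵢ.
Distances from the field point to each charge: r₁ = 1.08 m, r₂ = 0.812 m.
V = k[(-1.81×10⁻⁹)/(1.08) + (-1.84×10⁻⁹)/(0.812)] = -35.5 V.

-35.5 V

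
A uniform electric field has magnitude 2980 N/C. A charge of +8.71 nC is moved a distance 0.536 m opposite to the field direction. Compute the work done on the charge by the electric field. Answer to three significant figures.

-1.39×10⁻⁵ J

The potential change for a displacement 0.536 m opposite to the field direction is ΔV = +Ed = 1600 V.
W_field = −qΔV = -1.39×10⁻⁵ J.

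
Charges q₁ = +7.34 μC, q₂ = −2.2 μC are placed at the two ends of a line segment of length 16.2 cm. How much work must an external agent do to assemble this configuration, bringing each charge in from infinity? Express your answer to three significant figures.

The assembly work is the sum of pairwise potential energies, U = Σ_{i<j} kqᵢqⱼ/rᵢⱼ.
The separation is r = 0.162 m.
U = (-0.896) = -0.896 J.

-0.896 J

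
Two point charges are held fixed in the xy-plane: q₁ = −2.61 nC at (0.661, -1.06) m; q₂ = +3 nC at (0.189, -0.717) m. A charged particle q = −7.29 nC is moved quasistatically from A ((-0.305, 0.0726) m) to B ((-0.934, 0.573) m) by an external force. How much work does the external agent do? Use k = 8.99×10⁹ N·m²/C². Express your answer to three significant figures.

For quasistatic motion the external work equals the change in potential energy: W_ext = qΔV = q(V_B − V_A).
At A: distances to the source charges are 1.49 m, 0.931 m; V_A = Σ kqᵢ/rᵢ = 13.2 V.
At B: distances to the source charges are 2.28 m, 1.71 m; V_B = Σ kqᵢ/rᵢ = 5.49 V.
ΔV = V_B − V_A = -7.70 V.
W_ext = qΔV = (-7.29×10⁻⁹ C)(-7.70 V) = 5.62×10⁻⁸ J.

5.62×10⁻⁸ J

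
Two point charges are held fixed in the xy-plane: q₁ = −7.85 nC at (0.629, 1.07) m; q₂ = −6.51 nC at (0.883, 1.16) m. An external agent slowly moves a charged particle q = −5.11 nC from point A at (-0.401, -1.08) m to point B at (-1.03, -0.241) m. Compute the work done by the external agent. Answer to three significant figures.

2.96×10⁻⁸ J

For quasistatic motion the external work equals the change in potential energy: W_ext = qΔV = q(V_B − V_A).
At A: distances to the source charges are 2.38 m, 2.58 m; V_A = Σ kqᵢ/rᵢ = -52.3 V.
At B: distances to the source charges are 2.11 m, 2.37 m; V_B = Σ kqᵢ/rᵢ = -58.1 V.
ΔV = V_B − V_A = -5.79 V.
W_ext = qΔV = (-5.11×10⁻⁹ C)(-5.79 V) = 2.96×10⁻⁸ J.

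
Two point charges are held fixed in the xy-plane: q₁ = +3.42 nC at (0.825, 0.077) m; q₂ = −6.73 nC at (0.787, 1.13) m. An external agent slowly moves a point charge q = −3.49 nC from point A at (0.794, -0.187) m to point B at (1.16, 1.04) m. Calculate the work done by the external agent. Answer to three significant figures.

For quasistatic motion the external work equals the change in potential energy: W_ext = qΔV = q(V_B − V_A).
At A: distances to the source charges are 0.266 m, 1.32 m; V_A = Σ kqᵢ/rᵢ = 69.7 V.
At B: distances to the source charges are 1.02 m, 0.384 m; V_B = Σ kqᵢ/rᵢ = -128 V.
ΔV = V_B − V_A = -197 V.
W_ext = qΔV = (-3.49×10⁻⁹ C)(-197 V) = 6.88×10⁻⁷ J.

6.88×10⁻⁷ J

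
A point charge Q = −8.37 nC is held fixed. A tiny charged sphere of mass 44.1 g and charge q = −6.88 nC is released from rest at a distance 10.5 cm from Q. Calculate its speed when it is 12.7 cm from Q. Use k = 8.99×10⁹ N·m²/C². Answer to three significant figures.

Only the electrostatic force acts, so mechanical energy is conserved: ½mv² = U₁ − U₂ = kQq(1/r₁ − 1/r₂).
U₁ − U₂ = (8.99×10⁹ N·m²/C²)(-8.37×10⁻⁹ C)(-6.88×10⁻⁹ C)(1/0.105 − 1/0.127) = 8.54×10⁻⁷ J.
v = √(2·8.54×10⁻⁷/0.0441) = 6.22×10⁻³ m/s.

6.22×10⁻³ m/s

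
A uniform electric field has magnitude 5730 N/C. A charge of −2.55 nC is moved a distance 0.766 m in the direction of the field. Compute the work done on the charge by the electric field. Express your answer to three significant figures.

-1.12×10⁻⁵ J

The potential change for a displacement 0.766 m in the direction of the field is ΔV = −Ed = -4390 V.
W_field = −qΔV = -1.12×10⁻⁵ J.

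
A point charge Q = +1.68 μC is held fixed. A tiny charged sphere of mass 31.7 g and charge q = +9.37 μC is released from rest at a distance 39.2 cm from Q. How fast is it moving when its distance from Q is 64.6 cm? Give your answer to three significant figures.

Only the electrostatic force acts, so mechanical energy is conserved: ½mv² = U₁ − U₂ = kQq(1/r₁ − 1/r₂).
U₁ − U₂ = (8.99×10⁹ N·m²/C²)(1.68×10⁻⁶ C)(9.37×10⁻⁶ C)(1/0.392 − 1/0.646) = 0.142 J.
v = √(2·0.142/0.0317) = 2.99 m/s.

2.99 m/s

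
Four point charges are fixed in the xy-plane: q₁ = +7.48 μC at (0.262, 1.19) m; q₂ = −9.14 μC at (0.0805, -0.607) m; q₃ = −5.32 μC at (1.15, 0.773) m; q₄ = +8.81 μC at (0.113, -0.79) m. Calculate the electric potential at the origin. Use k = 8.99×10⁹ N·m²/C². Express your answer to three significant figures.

-1.43×10⁴ V

The total potential is the scalar sum of each charge's contribution, V = Σ kqᵢ/rᵢ.
Distances from the field point to each charge: r₁ = 1.22 m, r₂ = 0.612 m, r₃ = 1.39 m, r₄ = 0.798 m.
V = k[(7.48×10⁻⁶)/(1.22) + (-9.14×10⁻⁶)/(0.612) + (-5.32×10⁻⁶)/(1.39) + (8.81×10⁻⁶)/(0.798)] = -1.43×10⁴ V.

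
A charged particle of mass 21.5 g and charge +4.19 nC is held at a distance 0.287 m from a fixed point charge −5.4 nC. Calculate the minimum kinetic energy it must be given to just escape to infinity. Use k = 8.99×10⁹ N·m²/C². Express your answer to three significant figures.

To just escape, total mechanical energy must reach zero at infinity: ½mv²_min + U = 0, so ½mv²_min = −U = |kQq|/r.
|U| = |kQq|/r = (8.99×10⁹ N·m²/C²)(5.40×10⁻⁹)(4.19×10⁻⁹)/(0.287) = 7.09×10⁻⁷ J.

7.09×10⁻⁷ J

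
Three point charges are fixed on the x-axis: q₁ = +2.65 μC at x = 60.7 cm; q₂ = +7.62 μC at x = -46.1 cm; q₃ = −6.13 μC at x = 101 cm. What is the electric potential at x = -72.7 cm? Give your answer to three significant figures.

2.44×10⁵ V

Electric potential is a scalar, so the contributions from each charge add algebraically: V = Σ kqᵢ/rᵢ.
Distances from the field point to each charge: r₁ = 1.33 m, r₂ = 0.266 m, r₃ = 1.74 m.
V = k[(2.65×10⁻⁶)/(1.33) + (7.62×10⁻⁶)/(0.266) + (-6.13×10⁻⁶)/(1.74)] = 2.44×10⁵ V.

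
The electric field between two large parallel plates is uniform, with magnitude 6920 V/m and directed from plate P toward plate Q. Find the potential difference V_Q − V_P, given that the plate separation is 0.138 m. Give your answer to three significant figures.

-955 V

In a uniform field, potential decreases in the direction of E: ΔV = −E·d for a displacement d parallel to E.
Going from P to Q is a displacement of 0.138 m along the field, so V_Q − V_P = −Ed = -955 V.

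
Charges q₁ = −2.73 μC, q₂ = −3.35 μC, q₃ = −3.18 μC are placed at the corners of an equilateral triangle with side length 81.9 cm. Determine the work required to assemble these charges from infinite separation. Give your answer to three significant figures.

The assembly work is the sum of pairwise potential energies, U = Σ_{i<j} kqᵢqⱼ/rᵢⱼ.
All three pair separations equal the side length, 0.819 m.
U = (0.100) + (0.0953) + (0.117) = 0.313 J.

0.313 J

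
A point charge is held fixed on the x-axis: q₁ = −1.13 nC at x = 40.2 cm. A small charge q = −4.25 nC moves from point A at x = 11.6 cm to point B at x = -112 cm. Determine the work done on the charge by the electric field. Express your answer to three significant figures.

1.23×10⁻⁷ J

The work done by the electric force is W_field = −ΔU = −q(V_B − V_A) = q(V_A − V_B).
At A: distance to the source charge is 0.286 m; V_A = kq₁/r = -35.5 V.
At B: distance to the source charge is 1.52 m; V_B = kq₁/r = -6.67 V.
ΔV = V_B − V_A = 28.8 V.
W_field = −qΔV = −(-4.25×10⁻⁹ C)(28.8 V) = 1.23×10⁻⁷ J.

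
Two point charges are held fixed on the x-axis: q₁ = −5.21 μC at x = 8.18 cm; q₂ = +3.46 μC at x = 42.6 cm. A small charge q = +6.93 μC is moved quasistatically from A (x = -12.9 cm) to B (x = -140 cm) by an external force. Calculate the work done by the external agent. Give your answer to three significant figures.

For quasistatic motion the external work equals the change in potential energy: W_ext = qΔV = q(V_B − V_A).
At A: distances to the source charges are 0.211 m, 0.555 m; V_A = Σ kqᵢ/rᵢ = -1.66×10⁵ V.
At B: distances to the source charges are 1.48 m, 1.83 m; V_B = Σ kqᵢ/rᵢ = -1.46×10⁴ V.
ΔV = V_B − V_A = 1.52×10⁵ V.
W_ext = qΔV = (6.93×10⁻⁶ C)(1.52×10⁵ V) = 1.05 J.

1.05 J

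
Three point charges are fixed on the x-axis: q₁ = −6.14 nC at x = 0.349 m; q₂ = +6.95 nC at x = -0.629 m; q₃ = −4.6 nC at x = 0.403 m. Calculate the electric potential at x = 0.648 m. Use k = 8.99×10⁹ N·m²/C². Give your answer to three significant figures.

-304 V

Electric potential is a scalar, so the contributions from each charge add algebraically: V = Σ kqᵢ/rᵢ.
Distances from the field point to each charge: r₁ = 0.299 m, r₂ = 1.28 m, r₃ = 0.245 m.
V = k[(-6.14×10⁻⁹)/(0.299) + (6.95×10⁻⁹)/(1.28) + (-4.60×10⁻⁹)/(0.245)] = -304 V.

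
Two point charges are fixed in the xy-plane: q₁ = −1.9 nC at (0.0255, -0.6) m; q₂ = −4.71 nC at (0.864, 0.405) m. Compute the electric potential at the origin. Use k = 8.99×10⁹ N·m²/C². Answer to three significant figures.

-72.8 V

The total potential is the scalar sum of each charge's contribution, V = Σ kqᵢ/rᵢ.
Distances from the field point to each charge: r₁ = 0.601 m, r₂ = 0.954 m.
V = k[(-1.90×10⁻⁹)/(0.601) + (-4.71×10⁻⁹)/(0.954)] = -72.8 V.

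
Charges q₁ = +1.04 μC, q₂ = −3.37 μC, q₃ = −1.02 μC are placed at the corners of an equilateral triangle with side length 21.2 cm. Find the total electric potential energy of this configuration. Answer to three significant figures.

-0.0478 J

The assembly work is the sum of pairwise potential energies, U = Σ_{i<j} kqᵢqⱼ/rᵢⱼ.
All three pair separations equal the side length, 0.212 m.
U = (-0.149) + (-0.0450) + (0.146) = -0.0478 J.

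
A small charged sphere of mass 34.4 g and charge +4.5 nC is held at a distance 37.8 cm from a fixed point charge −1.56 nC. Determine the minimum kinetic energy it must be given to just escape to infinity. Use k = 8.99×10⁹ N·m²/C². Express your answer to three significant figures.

To just escape, total mechanical energy must reach zero at infinity: ½mv²_min + U = 0, so ½mv²_min = −U = |kQq|/r.
|U| = |kQq|/r = (8.99×10⁹ N·m²/C²)(1.56×10⁻⁹)(4.50×10⁻⁹)/(0.378) = 1.67×10⁻⁷ J.

1.67×10⁻⁷ J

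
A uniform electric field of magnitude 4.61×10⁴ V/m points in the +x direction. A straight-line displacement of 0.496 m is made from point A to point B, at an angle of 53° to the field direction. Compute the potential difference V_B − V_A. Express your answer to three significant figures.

Only the component of displacement along E changes the potential: ΔV = −E·d·cosθ.
ΔV = −(4.61×10⁴ V/m)(0.496 m)cos53° = -1.38×10⁴ V.

-1.38×10⁴ V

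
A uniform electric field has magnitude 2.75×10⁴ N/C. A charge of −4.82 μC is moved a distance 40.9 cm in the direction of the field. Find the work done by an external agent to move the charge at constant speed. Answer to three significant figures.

0.0542 J

The potential change for a displacement 40.9 cm in the direction of the field is ΔV = −Ed = -1.12×10⁴ V.
W_ext = qΔV = 0.0542 J.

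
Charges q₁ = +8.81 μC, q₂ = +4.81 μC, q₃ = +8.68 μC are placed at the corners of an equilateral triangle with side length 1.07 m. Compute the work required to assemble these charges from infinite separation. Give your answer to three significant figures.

1.35 J

The assembly work is the sum of pairwise potential energies, U = Σ_{i<j} kqᵢqⱼ/rᵢⱼ.
All three pair separations equal the side length, 1.07 m.
U = (0.356) + (0.642) + (0.351) = 1.35 J.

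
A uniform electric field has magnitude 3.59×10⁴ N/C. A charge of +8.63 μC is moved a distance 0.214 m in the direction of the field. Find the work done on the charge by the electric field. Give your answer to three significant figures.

0.0663 J

The potential change for a displacement 0.214 m in the direction of the field is ΔV = −Ed = -7680 V.
W_field = −qΔV = 0.0663 J.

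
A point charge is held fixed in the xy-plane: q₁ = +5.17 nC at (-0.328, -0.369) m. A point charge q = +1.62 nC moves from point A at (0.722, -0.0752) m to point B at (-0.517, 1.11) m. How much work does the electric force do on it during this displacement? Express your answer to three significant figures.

1.86×10⁻⁸ J

The work done by the electric force is W_field = −ΔU = −q(V_B − V_A) = q(V_A − V_B).
At A: distance to the source charge is 1.09 m; V_A = kq₁/r = 42.6 V.
At B: distance to the source charge is 1.49 m; V_B = kq₁/r = 31.2 V.
ΔV = V_B − V_A = -11.5 V.
W_field = −qΔV = −(1.62×10⁻⁹ C)(-11.5 V) = 1.86×10⁻⁸ J.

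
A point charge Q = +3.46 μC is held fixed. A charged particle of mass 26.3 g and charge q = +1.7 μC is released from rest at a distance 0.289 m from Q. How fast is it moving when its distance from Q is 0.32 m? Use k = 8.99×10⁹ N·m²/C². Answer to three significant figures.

1.16 m/s

Only the electrostatic force acts, so mechanical energy is conserved: ½mv² = U₁ − U₂ = kQq(1/r₁ − 1/r₂).
U₁ − U₂ = (8.99×10⁹ N·m²/C²)(3.46×10⁻⁶ C)(1.70×10⁻⁶ C)(1/0.289 − 1/0.320) = 0.0177 J.
v = √(2·0.0177/0.0263) = 1.16 m/s.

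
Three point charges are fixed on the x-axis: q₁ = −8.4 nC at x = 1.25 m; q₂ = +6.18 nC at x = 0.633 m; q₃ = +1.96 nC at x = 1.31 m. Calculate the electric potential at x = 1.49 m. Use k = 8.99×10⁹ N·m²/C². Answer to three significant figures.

-152 V

The total potential is the scalar sum of each charge's contribution, V = Σ kqᵢ/rᵢ.
Distances from the field point to each charge: r₁ = 0.240 m, r₂ = 0.857 m, r₃ = 0.180 m.
V = k[(-8.40×10⁻⁹)/(0.240) + (6.18×10⁻⁹)/(0.857) + (1.96×10⁻⁹)/(0.180)] = -152 V.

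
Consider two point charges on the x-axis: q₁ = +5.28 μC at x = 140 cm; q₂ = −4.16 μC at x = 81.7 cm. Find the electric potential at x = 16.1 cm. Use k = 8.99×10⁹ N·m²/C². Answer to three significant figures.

The total potential is the scalar sum of each charge's contribution, V = Σ kqᵢ/rᵢ.
Distances from the field point to each charge: r₁ = 1.24 m, r₂ = 0.656 m.
V = k[(5.28×10⁻⁶)/(1.24) + (-4.16×10⁻⁶)/(0.656)] = -1.87×10⁴ V.

-1.87×10⁴ V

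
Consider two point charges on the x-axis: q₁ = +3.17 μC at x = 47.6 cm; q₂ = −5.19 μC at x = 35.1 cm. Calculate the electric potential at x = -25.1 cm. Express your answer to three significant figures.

-3.83×10⁴ V

The total potential is the scalar sum of each charge's contribution, V = Σ kqᵢ/rᵢ.
Distances from the field point to each charge: r₁ = 0.727 m, r₂ = 0.602 m.
V = k[(3.17×10⁻⁶)/(0.727) + (-5.19×10⁻⁶)/(0.602)] = -3.83×10⁴ V.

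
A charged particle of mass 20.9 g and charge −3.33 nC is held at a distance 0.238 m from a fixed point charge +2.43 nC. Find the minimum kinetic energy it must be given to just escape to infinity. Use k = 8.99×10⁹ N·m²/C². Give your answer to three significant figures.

To just escape, total mechanical energy must reach zero at infinity: ½mv²_min + U = 0, so ½mv²_min = −U = |kQq|/r.
|U| = |kQq|/r = (8.99×10⁹ N·m²/C²)(2.43×10⁻⁹)(3.33×10⁻⁹)/(0.238) = 3.06×10⁻⁷ J.

3.06×10⁻⁷ J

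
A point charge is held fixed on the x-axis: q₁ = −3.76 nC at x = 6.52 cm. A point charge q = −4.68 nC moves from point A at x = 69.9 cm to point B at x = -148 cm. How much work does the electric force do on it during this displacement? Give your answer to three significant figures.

1.47×10⁻⁷ J

The work done by the electric force is W_field = −ΔU = −q(V_B − V_A) = q(V_A − V_B).
At A: distance to the source charge is 0.634 m; V_A = kq₁/r = -53.3 V.
At B: distance to the source charge is 1.55 m; V_B = kq₁/r = -21.9 V.
ΔV = V_B − V_A = 31.5 V.
W_field = −qΔV = −(-4.68×10⁻⁹ C)(31.5 V) = 1.47×10⁻⁷ J.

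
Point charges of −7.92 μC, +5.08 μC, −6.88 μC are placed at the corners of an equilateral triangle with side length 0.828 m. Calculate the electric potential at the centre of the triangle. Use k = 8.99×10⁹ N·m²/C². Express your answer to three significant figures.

-1.83×10⁵ V

Electric potential is a scalar, so the contributions from each charge add algebraically: V = Σ kqᵢ/rᵢ.
The distance from each vertex to the centroid is a/√3 = 0.478 m.
V = k[(-7.92×10⁻⁶)/(0.478) + (5.08×10⁻⁶)/(0.478) + (-6.88×10⁻⁶)/(0.478)] = -1.83×10⁵ V.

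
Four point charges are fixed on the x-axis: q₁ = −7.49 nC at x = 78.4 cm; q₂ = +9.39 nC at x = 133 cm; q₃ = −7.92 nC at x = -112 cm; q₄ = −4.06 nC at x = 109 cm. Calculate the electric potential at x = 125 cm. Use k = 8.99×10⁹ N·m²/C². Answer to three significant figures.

653 V

Electric potential is a scalar, so the contributions from each charge add algebraically: V = Σ kqᵢ/rᵢ.
Distances from the field point to each charge: r₁ = 0.466 m, r₂ = 0.0800 m, r₃ = 2.37 m, r₄ = 0.160 m.
V = k[(-7.49×10⁻⁹)/(0.466) + (9.39×10⁻⁹)/(0.0800) + (-7.92×10⁻⁹)/(2.37) + (-4.06×10⁻⁹)/(0.160)] = 653 V.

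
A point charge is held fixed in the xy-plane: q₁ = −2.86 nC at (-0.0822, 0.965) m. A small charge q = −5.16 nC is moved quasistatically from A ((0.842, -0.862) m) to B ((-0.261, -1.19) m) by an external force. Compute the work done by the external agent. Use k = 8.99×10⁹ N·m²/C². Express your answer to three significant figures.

For quasistatic motion the external work equals the change in potential energy: W_ext = qΔV = q(V_B − V_A).
At A: distance to the source charge is 2.05 m; V_A = kq₁/r = -12.6 V.
At B: distance to the source charge is 2.16 m; V_B = kq₁/r = -11.9 V.
ΔV = V_B − V_A = 0.668 V.
W_ext = qΔV = (-5.16×10⁻⁹ C)(0.668 V) = -3.44×10⁻⁹ J.

-3.44×10⁻⁹ J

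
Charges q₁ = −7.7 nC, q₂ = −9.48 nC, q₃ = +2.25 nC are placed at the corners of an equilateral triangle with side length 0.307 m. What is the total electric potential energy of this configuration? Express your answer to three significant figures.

1.01×10⁻⁶ J

The assembly work is the sum of pairwise potential energies, U = Σ_{i<j} kqᵢqⱼ/rᵢⱼ.
All three pair separations equal the side length, 0.307 m.
U = (2.14×10⁻⁶) + (-5.07×10⁻⁷) + (-6.25×10⁻⁷) = 1.01×10⁻⁶ J.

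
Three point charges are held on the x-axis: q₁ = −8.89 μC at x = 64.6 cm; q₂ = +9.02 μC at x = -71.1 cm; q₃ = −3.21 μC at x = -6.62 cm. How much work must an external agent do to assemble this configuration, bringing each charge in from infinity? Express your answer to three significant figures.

The work to assemble the configuration equals its total potential energy, U = Σ kqᵢqⱼ/rᵢⱼ over all pairs.
Pair separations: r₁₂ = 1.36 m, r₁₃ = 0.712 m, r₂₃ = 0.645 m.
U = (-0.531) + (0.360) + (-0.404) = -0.575 J.

-0.575 J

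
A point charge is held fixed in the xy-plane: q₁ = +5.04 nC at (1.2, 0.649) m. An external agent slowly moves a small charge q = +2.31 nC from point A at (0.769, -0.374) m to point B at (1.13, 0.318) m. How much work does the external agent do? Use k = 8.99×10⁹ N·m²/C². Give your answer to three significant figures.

For quasistatic motion the external work equals the change in potential energy: W_ext = qΔV = q(V_B − V_A).
At A: distance to the source charge is 1.11 m; V_A = kq₁/r = 40.8 V.
At B: distance to the source charge is 0.338 m; V_B = kq₁/r = 134 V.
ΔV = V_B − V_A = 93.1 V.
W_ext = qΔV = (2.31×10⁻⁹ C)(93.1 V) = 2.15×10⁻⁷ J.

2.15×10⁻⁷ J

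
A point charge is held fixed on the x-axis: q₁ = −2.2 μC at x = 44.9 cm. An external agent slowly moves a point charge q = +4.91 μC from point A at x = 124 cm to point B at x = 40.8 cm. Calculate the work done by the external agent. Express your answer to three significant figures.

For quasistatic motion the external work equals the change in potential energy: W_ext = qΔV = q(V_B − V_A).
At A: distance to the source charge is 0.791 m; V_A = kq₁/r = -2.50×10⁴ V.
At B: distance to the source charge is 0.0410 m; V_B = kq₁/r = -4.82×10⁵ V.
ΔV = V_B − V_A = -4.57×10⁵ V.
W_ext = qΔV = (4.91×10⁻⁶ C)(-4.57×10⁵ V) = -2.25 J.

-2.25 J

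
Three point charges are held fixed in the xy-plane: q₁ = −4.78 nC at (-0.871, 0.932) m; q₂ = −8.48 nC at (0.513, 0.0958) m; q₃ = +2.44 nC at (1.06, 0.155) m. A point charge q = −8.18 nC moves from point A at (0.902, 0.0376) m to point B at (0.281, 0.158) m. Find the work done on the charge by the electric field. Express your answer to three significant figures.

The work done by the electric force is W_field = −ΔU = −q(V_B − V_A) = q(V_A − V_B).
At A: distances to the source charges are 1.99 m, 0.393 m, 0.197 m; V_A = Σ kqᵢ/rᵢ = -104 V.
At B: distances to the source charges are 1.39 m, 0.240 m, 0.779 m; V_B = Σ kqᵢ/rᵢ = -320 V.
ΔV = V_B − V_A = -216 V.
W_field = −qΔV = −(-8.18×10⁻⁹ C)(-216 V) = -1.77×10⁻⁶ J.

-1.77×10⁻⁶ J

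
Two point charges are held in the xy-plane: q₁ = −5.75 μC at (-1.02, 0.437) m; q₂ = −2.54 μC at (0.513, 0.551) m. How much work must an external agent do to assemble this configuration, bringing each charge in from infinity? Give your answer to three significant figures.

0.0854 J

The work to assemble the configuration equals its total potential energy, U = Σ kqᵢqⱼ/rᵢⱼ over all pairs.
Pair separations: r₁₂ = 1.54 m.
U = (0.0854) = 0.0854 J.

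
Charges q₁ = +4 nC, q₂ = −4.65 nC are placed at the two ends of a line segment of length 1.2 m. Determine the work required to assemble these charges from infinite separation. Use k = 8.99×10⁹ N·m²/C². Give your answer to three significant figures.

The assembly work is the sum of pairwise potential energies, U = Σ_{i<j} kqᵢqⱼ/rᵢⱼ.
The separation is r = 1.20 m.
U = (-1.39×10⁻⁷) = -1.39×10⁻⁷ J.

-1.39×10⁻⁷ J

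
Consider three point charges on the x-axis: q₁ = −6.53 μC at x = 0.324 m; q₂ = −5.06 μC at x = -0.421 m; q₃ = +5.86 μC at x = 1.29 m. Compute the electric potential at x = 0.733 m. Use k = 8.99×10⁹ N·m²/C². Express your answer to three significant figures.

Electric potential is a scalar, so the contributions from each charge add algebraically: V = Σ kqᵢ/rᵢ.
Distances from the field point to each charge: r₁ = 0.409 m, r₂ = 1.15 m, r₃ = 0.557 m.
V = k[(-6.53×10⁻⁶)/(0.409) + (-5.06×10⁻⁶)/(1.15) + (5.86×10⁻⁶)/(0.557)] = -8.84×10⁴ V.

-8.84×10⁴ V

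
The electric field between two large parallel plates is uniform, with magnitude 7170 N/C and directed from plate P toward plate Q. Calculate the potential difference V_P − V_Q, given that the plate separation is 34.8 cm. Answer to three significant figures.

In a uniform field, potential decreases in the direction of E: ΔV = −E·d for a displacement d parallel to E.
Going from Q to P is a displacement of 34.8 cm opposite to the field, so V_P − V_Q = +Ed = 2500 V.

2500 V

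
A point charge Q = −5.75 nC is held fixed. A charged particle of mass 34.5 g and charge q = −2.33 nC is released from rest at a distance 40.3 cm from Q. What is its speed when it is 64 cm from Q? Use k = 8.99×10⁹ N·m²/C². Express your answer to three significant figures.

Only the electrostatic force acts, so mechanical energy is conserved: ½mv² = U₁ − U₂ = kQq(1/r₁ − 1/r₂).
U₁ − U₂ = (8.99×10⁹ N·m²/C²)(-5.75×10⁻⁹ C)(-2.33×10⁻⁹ C)(1/0.403 − 1/0.640) = 1.11×10⁻⁷ J.
v = √(2·1.11×10⁻⁷/0.0345) = 2.53×10⁻³ m/s.

2.53×10⁻³ m/s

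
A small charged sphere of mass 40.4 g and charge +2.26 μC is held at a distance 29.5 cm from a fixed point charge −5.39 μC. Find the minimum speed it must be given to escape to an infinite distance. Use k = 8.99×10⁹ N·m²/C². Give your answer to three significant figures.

To just escape, total mechanical energy must reach zero at infinity: ½mv²_min + U = 0, so ½mv²_min = −U = |kQq|/r.
|U| = |kQq|/r = (8.99×10⁹ N·m²/C²)(5.39×10⁻⁶)(2.26×10⁻⁶)/(0.295) = 0.371 J.
v_min = √(2|U|/m) = √(2·0.371/0.0404) = 4.29 m/s.

4.29 m/s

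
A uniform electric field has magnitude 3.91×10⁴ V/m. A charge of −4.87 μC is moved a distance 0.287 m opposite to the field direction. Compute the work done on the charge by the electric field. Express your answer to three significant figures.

0.0546 J

The potential change for a displacement 0.287 m opposite to the field direction is ΔV = +Ed = 1.12×10⁴ V.
W_field = −qΔV = 0.0546 J.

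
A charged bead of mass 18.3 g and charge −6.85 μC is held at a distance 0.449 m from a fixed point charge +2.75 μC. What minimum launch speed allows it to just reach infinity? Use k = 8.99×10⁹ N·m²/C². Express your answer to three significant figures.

To just escape, total mechanical energy must reach zero at infinity: ½mv²_min + U = 0, so ½mv²_min = −U = |kQq|/r.
|U| = |kQq|/r = (8.99×10⁹ N·m²/C²)(2.75×10⁻⁶)(6.85×10⁻⁶)/(0.449) = 0.377 J.
v_min = √(2|U|/m) = √(2·0.377/0.0183) = 6.42 m/s.

6.42 m/s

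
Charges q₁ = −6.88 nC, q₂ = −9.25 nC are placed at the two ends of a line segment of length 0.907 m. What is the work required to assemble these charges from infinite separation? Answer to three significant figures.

6.31×10⁻⁷ J

The assembly work is the sum of pairwise potential energies, U = Σ_{i<j} kqᵢqⱼ/rᵢⱼ.
The separation is r = 0.907 m.
U = (6.31×10⁻⁷) = 6.31×10⁻⁷ J.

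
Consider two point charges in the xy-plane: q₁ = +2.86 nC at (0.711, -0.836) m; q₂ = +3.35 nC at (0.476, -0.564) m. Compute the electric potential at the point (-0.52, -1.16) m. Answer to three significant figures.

Electric potential is a scalar, so the contributions from each charge add algebraically: V = Σ kqᵢ/rᵢ.
Distances from the field point to each charge: r₁ = 1.27 m, r₂ = 1.16 m.
V = k[(2.86×10⁻⁹)/(1.27) + (3.35×10⁻⁹)/(1.16)] = 46.1 V.

46.1 V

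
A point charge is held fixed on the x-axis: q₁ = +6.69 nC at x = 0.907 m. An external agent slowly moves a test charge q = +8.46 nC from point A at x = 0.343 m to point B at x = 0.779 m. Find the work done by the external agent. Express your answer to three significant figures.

3.07×10⁻⁶ J

For quasistatic motion the external work equals the change in potential energy: W_ext = qΔV = q(V_B − V_A).
At A: distance to the source charge is 0.564 m; V_A = kq₁/r = 107 V.
At B: distance to the source charge is 0.128 m; V_B = kq₁/r = 470 V.
ΔV = V_B − V_A = 363 V.
W_ext = qΔV = (8.46×10⁻⁹ C)(363 V) = 3.07×10⁻⁶ J.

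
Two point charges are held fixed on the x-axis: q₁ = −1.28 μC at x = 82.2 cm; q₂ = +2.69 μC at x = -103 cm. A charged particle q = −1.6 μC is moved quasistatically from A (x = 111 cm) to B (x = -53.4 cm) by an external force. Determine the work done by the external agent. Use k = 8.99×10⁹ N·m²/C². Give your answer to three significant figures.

-0.110 J

For quasistatic motion the external work equals the change in potential energy: W_ext = qΔV = q(V_B − V_A).
At A: distances to the source charges are 0.288 m, 2.14 m; V_A = Σ kqᵢ/rᵢ = -2.87×10⁴ V.
At B: distances to the source charges are 1.36 m, 0.496 m; V_B = Σ kqᵢ/rᵢ = 4.03×10⁴ V.
ΔV = V_B − V_A = 6.89×10⁴ V.
W_ext = qΔV = (-1.60×10⁻⁶ C)(6.89×10⁴ V) = -0.110 J.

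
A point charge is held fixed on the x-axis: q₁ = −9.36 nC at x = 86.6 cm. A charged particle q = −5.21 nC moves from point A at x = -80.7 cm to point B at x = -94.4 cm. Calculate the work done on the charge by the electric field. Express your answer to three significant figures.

The work done by the electric force is W_field = −ΔU = −q(V_B − V_A) = q(V_A − V_B).
At A: distance to the source charge is 1.67 m; V_A = kq₁/r = -50.3 V.
At B: distance to the source charge is 1.81 m; V_B = kq₁/r = -46.5 V.
ΔV = V_B − V_A = 3.81 V.
W_field = −qΔV = −(-5.21×10⁻⁹ C)(3.81 V) = 1.98×10⁻⁸ J.

1.98×10⁻⁸ J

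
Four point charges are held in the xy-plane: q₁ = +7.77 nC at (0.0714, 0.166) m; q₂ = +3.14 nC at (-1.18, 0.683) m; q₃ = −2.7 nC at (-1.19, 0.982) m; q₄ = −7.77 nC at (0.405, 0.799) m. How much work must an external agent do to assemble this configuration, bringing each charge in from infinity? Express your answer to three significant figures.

-9.97×10⁻⁷ J

The assembly work is the sum of pairwise potential energies, U = Σ_{i<j} kqᵢqⱼ/rᵢⱼ.
Pair separations: r₁₂ = 1.35 m, r₁₃ = 1.50 m, r₁₄ = 0.716 m, r₂₃ = 0.299 m, r₂₄ = 1.59 m, r₃₄ = 1.61 m.
Summing all 6 pair terms gives U = -9.97×10⁻⁷ J.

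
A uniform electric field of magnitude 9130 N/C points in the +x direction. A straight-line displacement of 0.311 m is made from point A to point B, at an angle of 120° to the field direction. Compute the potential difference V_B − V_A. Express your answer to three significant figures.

Only the component of displacement along E changes the potential: ΔV = −E·d·cosθ.
ΔV = −(9130 V/m)(0.311 m)cos120° = 1420 V.

1420 V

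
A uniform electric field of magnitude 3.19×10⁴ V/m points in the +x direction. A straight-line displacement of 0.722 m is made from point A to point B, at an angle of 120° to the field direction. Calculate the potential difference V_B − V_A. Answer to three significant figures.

1.15×10⁴ V

Only the component of displacement along E changes the potential: ΔV = −E·d·cosθ.
ΔV = −(3.19×10⁴ V/m)(0.722 m)cos120° = 1.15×10⁴ V.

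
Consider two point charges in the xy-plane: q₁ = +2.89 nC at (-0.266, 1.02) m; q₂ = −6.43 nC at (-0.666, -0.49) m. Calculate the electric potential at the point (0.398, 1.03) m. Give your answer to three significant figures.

7.97 V

Electric potential is a scalar, so the contributions from each charge add algebraically: V = Σ kqᵢ/rᵢ.
Distances from the field point to each charge: r₁ = 0.664 m, r₂ = 1.86 m.
V = k[(2.89×10⁻⁹)/(0.664) + (-6.43×10⁻⁹)/(1.86)] = 7.97 V.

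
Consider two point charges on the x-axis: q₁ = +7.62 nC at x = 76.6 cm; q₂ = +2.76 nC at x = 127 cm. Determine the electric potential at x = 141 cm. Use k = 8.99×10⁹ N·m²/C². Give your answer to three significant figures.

The total potential is the scalar sum of each charge's contribution, V = Σ kqᵢ/rᵢ.
Distances from the field point to each charge: r₁ = 0.644 m, r₂ = 0.140 m.
V = k[(7.62×10⁻⁹)/(0.644) + (2.76×10⁻⁹)/(0.140)] = 284 V.

284 V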